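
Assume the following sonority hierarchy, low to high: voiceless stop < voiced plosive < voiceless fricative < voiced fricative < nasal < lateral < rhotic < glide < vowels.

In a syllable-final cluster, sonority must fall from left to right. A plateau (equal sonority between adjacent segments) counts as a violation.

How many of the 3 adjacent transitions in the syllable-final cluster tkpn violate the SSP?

3

/t/ is a voiceless stop (sonority 1).
/k/ is a voiceless stop (sonority 1).
/p/ is a voiceless stop (sonority 1).
/n/ is a nasal (sonority 5).
/t/→/k/: 1→1 (plateau) — violation.
/k/→/p/: 1→1 (plateau) — violation.
/p/→/n/: 1→5 (does not fall) — violation.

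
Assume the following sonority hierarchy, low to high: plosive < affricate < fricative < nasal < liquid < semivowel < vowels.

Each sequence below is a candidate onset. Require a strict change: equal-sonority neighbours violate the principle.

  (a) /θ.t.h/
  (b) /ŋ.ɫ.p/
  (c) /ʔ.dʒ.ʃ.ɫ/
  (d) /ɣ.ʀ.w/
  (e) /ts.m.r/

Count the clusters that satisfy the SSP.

3

(a) 3-1-3 → violates
(b) 4-5-1 → violates
(c) 1-2-3-5 → obeys
(d) 3-5-6 → obeys
(e) 2-4-5 → obeys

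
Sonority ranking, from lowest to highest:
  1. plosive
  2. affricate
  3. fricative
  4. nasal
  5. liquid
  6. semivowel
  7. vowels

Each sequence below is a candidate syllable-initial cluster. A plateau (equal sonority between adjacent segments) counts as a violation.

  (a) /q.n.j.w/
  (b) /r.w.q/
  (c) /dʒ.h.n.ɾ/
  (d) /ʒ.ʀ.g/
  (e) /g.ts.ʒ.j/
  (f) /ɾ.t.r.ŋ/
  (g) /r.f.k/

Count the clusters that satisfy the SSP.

(a) 1-4-6-6 → violates
(b) 5-6-1 → violates
(c) 2-3-4-5 → obeys
(d) 3-5-1 → violates
(e) 1-2-3-6 → obeys
(f) 5-1-5-4 → violates
(g) 5-3-1 → violates

2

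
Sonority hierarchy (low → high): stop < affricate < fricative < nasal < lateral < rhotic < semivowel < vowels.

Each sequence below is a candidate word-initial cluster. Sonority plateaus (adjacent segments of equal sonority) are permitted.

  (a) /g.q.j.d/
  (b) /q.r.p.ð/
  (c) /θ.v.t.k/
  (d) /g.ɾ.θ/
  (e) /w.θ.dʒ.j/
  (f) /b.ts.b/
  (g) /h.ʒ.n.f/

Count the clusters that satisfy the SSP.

(a) /g.q.j.d/: profile 1-1-7-1 — violates.
(b) /q.r.p.ð/: profile 1-6-1-3 — violates.
(c) /θ.v.t.k/: profile 3-3-1-1 — violates.
(d) /g.ɾ.θ/: profile 1-6-3 — violates.
(e) /w.θ.dʒ.j/: profile 7-3-2-7 — violates.
(f) /b.ts.b/: profile 1-2-1 — violates.
(g) /h.ʒ.n.f/: profile 3-3-4-3 — violates.

0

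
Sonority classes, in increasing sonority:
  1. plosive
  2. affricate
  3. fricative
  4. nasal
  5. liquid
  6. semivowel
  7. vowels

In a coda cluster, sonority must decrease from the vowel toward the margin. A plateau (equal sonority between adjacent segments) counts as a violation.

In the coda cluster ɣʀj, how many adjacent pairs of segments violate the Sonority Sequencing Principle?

2

/ɣ/: fricative = 3.
/ʀ/: liquid = 5.
/j/: semivowel = 6.
/ɣ/→/ʀ/: 3→5 (does not fall) — violation.
/ʀ/→/j/: 5→6 (does not fall) — violation.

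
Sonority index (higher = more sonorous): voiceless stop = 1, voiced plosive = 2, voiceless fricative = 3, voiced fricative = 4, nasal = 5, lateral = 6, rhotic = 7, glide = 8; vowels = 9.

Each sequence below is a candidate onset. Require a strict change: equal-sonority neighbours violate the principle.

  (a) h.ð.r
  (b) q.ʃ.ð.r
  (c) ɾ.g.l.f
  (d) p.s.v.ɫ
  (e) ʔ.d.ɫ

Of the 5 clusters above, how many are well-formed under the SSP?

(a) h.ð.r: profile 3-4-7 — obeys.
(b) q.ʃ.ð.r: profile 1-3-4-7 — obeys.
(c) ɾ.g.l.f: profile 7-2-6-3 — violates.
(d) p.s.v.ɫ: profile 1-3-4-6 — obeys.
(e) ʔ.d.ɫ: profile 1-2-6 — obeys.

4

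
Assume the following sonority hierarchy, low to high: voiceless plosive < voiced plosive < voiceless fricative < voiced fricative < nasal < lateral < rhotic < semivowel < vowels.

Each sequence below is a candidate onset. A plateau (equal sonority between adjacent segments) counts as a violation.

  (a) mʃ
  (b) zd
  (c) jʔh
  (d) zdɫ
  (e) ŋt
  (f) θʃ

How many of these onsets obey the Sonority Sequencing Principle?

0

(a) 5-3 → violates
(b) 4-2 → violates
(c) 8-1-3 → violates
(d) 4-2-6 → violates
(e) 5-1 → violates
(f) 3-3 → violates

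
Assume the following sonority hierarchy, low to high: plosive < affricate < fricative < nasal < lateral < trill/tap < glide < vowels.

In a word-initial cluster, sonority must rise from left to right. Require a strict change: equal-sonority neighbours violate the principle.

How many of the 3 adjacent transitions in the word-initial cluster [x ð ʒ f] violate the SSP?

/x/ is a fricative (sonority 3).
/ð/ is a fricative (sonority 3).
/ʒ/ is a fricative (sonority 3).
/f/ is a fricative (sonority 3).
/x/→/ð/: 3→3 (plateau) — violation.
/ð/→/ʒ/: 3→3 (plateau) — violation.
/ʒ/→/f/: 3→3 (plateau) — violation.

3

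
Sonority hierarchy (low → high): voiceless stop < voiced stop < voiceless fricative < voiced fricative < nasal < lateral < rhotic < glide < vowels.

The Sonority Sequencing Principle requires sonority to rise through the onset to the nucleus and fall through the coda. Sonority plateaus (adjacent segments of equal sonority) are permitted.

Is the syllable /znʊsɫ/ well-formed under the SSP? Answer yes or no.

no

Onset: /z/ is a voiced fricative (sonority 4), /n/ is a nasal (sonority 5); then the nucleus /ʊ/ (sonority 9).
Onset profile 4-5-9 — rises to the nucleus.
Coda: /s/ is a voiceless fricative (sonority 3), /ɫ/ is a lateral (sonority 6).
Coda profile 9-3-6 — does not fall throughout.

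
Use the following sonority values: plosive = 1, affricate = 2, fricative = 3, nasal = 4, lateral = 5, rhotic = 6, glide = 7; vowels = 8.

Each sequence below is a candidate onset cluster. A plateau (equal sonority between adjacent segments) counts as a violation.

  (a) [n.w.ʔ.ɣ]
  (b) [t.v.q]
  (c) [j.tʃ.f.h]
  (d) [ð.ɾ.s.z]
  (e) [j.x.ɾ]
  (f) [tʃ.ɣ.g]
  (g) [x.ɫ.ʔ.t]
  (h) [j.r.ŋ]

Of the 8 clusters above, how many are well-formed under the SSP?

0

(a) [n.w.ʔ.ɣ]: profile 4-7-1-3 — violates.
(b) [t.v.q]: profile 1-3-1 — violates.
(c) [j.tʃ.f.h]: profile 7-2-3-3 — violates.
(d) [ð.ɾ.s.z]: profile 3-6-3-3 — violates.
(e) [j.x.ɾ]: profile 7-3-6 — violates.
(f) [tʃ.ɣ.g]: profile 2-3-1 — violates.
(g) [x.ɫ.ʔ.t]: profile 3-5-1-1 — violates.
(h) [j.r.ŋ]: profile 7-6-4 — violates.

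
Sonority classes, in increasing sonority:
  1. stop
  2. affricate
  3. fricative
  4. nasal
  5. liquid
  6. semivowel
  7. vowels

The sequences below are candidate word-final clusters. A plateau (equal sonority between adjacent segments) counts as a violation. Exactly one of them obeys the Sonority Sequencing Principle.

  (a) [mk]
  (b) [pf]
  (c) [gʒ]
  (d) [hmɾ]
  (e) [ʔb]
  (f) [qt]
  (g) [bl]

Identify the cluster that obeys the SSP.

a

(a) 4-1 → obeys
(b) 1-3 → violates
(c) 1-3 → violates
(d) 3-4-5 → violates
(e) 1-1 → violates
(f) 1-1 → violates
(g) 1-5 → violates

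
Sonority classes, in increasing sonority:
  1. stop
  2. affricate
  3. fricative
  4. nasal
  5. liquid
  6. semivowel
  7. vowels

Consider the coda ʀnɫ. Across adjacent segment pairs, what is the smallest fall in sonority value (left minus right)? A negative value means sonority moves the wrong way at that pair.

-1

/ʀ/: liquid = 5.
/n/: nasal = 4.
/ɫ/: liquid = 5.
/ʀ/→/n/: change +1.
/n/→/ɫ/: change -1.
Minimum = -1.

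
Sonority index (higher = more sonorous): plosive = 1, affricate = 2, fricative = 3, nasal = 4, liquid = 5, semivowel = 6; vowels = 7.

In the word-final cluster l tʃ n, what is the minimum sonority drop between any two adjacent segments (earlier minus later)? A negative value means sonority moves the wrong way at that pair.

-2

/l/ is a liquid (sonority 5).
/tʃ/ is an affricate (sonority 2).
/n/ is a nasal (sonority 4).
/l/→/tʃ/: change +3.
/tʃ/→/n/: change -2.
Minimum = -2.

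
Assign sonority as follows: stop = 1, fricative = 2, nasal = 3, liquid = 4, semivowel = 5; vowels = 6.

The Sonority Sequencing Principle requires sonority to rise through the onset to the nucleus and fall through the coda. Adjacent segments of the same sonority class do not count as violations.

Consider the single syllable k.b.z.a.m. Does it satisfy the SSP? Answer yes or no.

Onset: /k/ is a stop (sonority 1), /b/ is a stop (sonority 1), /z/ is a fricative (sonority 2); then the nucleus /a/ (sonority 6).
Onset profile 1-1-2-6 — rises to the nucleus.
Coda: /m/ is a nasal (sonority 3).
Coda profile 6-3 — falls from the nucleus.

yes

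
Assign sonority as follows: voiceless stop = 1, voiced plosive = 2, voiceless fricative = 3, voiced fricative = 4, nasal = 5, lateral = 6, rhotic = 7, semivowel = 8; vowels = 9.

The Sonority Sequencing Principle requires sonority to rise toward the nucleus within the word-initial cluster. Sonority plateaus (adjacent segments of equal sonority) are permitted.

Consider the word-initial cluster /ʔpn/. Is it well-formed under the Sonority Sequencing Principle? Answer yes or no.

yes

/ʔ/: voiceless stop = 1.
/p/: voiceless stop = 1.
/n/: nasal = 5.
The profile 1-1-5 is non-decreasing (plateaus allowed), so the word-initial cluster satisfies the SSP.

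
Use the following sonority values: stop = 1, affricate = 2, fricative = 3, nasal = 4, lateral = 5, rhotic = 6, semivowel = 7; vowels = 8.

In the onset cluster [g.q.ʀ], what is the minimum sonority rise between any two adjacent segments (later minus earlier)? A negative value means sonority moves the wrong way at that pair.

0

/g/: stop = 1.
/q/: stop = 1.
/ʀ/: rhotic = 6.
/g/→/q/: change +0.
/q/→/ʀ/: change +5.
Minimum = 0.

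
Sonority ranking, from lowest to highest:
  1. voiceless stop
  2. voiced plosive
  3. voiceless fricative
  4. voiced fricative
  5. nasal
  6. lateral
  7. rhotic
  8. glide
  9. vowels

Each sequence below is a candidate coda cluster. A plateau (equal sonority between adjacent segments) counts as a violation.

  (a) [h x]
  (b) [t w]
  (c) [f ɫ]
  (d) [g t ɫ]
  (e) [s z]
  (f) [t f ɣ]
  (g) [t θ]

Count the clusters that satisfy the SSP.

(a) 3-3 → violates
(b) 1-8 → violates
(c) 3-6 → violates
(d) 2-1-6 → violates
(e) 3-4 → violates
(f) 1-3-4 → violates
(g) 1-3 → violates

0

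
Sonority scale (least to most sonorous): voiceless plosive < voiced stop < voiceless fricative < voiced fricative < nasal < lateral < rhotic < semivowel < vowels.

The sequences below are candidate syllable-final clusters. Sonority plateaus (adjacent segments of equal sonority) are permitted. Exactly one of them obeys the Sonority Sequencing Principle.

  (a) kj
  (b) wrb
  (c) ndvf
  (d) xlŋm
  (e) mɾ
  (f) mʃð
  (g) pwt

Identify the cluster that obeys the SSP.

b

(a) sonority 1-8: ill-formed.
(b) sonority 8-7-2: well-formed.
(c) sonority 5-2-4-3: ill-formed.
(d) sonority 3-6-5-5: ill-formed.
(e) sonority 5-7: ill-formed.
(f) sonority 5-3-4: ill-formed.
(g) sonority 1-8-1: ill-formed.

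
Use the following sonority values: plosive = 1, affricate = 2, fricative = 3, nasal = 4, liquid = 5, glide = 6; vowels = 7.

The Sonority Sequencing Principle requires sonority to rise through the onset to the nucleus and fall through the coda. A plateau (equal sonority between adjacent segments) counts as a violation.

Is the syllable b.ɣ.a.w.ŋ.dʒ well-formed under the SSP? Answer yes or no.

Onset: /b/ is a plosive (sonority 1), /ɣ/ is a fricative (sonority 3); then the nucleus /a/ (sonority 7).
Onset profile 1-3-7 — rises to the nucleus.
Coda: /w/ is a glide (sonority 6), /ŋ/ is a nasal (sonority 4), /dʒ/ is an affricate (sonority 2).
Coda profile 7-6-4-2 — falls from the nucleus.

yes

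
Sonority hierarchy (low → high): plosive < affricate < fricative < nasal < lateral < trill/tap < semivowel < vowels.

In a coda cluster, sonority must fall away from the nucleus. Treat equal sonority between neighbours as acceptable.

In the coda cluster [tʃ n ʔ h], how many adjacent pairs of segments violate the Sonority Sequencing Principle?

2

/tʃ/: affricate = 2.
/n/: nasal = 4.
/ʔ/: plosive = 1.
/h/: fricative = 3.
/tʃ/→/n/: 2→4 (does not fall) — violation.
/n/→/ʔ/: 4→1 (falls) — ok.
/ʔ/→/h/: 1→3 (does not fall) — violation.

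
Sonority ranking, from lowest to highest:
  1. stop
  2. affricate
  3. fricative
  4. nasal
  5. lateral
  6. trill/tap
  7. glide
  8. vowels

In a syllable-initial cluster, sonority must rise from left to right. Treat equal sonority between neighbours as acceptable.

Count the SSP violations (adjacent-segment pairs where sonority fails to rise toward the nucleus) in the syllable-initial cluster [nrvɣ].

1

/n/: nasal = 4.
/r/: trill/tap = 6.
/v/: fricative = 3.
/ɣ/: fricative = 3.
/n/→/r/: 4→6 (rises) — ok.
/r/→/v/: 6→3 (does not rise) — violation.
/v/→/ɣ/: 3→3 (plateau, allowed) — ok.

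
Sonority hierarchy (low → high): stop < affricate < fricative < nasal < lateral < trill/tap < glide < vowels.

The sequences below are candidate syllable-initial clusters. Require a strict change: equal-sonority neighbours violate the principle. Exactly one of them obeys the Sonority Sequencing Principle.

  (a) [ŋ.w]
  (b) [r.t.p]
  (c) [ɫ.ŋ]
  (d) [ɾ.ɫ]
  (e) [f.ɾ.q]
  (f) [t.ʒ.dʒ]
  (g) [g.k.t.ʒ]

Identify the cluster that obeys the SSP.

(a) [ŋ.w]: profile 4-7 — obeys.
(b) [r.t.p]: profile 6-1-1 — violates.
(c) [ɫ.ŋ]: profile 5-4 — violates.
(d) [ɾ.ɫ]: profile 6-5 — violates.
(e) [f.ɾ.q]: profile 3-6-1 — violates.
(f) [t.ʒ.dʒ]: profile 1-3-2 — violates.
(g) [g.k.t.ʒ]: profile 1-1-1-3 — violates.

a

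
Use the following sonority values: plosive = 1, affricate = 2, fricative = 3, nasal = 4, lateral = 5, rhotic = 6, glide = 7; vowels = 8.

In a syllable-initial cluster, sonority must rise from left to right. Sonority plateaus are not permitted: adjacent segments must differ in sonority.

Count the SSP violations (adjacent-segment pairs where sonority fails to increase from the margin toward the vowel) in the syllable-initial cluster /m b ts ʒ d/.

2

/m/: nasal = 4.
/b/: plosive = 1.
/ts/: affricate = 2.
/ʒ/: fricative = 3.
/d/: plosive = 1.
/m/→/b/: 4→1 (does not rise) — violation.
/b/→/ts/: 1→2 (rises) — ok.
/ts/→/ʒ/: 2→3 (rises) — ok.
/ʒ/→/d/: 3→1 (does not rise) — violation.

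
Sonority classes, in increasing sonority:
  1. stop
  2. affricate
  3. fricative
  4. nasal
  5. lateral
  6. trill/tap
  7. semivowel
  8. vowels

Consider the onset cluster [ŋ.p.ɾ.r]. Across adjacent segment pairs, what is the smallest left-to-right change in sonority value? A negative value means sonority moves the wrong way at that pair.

-3

/ŋ/ — nasal, sonority 4.
/p/ — stop, sonority 1.
/ɾ/ — trill/tap, sonority 6.
/r/ — trill/tap, sonority 6.
/ŋ/→/p/: change -3.
/p/→/ɾ/: change +5.
/ɾ/→/r/: change +0.
Minimum = -3.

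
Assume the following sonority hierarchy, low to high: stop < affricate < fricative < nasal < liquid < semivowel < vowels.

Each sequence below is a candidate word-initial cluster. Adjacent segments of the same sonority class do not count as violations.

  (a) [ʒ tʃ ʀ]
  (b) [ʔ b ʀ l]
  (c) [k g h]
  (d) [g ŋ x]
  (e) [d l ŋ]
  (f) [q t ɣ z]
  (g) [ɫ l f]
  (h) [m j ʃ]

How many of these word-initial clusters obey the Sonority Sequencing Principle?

(a) 3-2-5 → violates
(b) 1-1-5-5 → obeys
(c) 1-1-3 → obeys
(d) 1-4-3 → violates
(e) 1-5-4 → violates
(f) 1-1-3-3 → obeys
(g) 5-5-3 → violates
(h) 4-6-3 → violates

3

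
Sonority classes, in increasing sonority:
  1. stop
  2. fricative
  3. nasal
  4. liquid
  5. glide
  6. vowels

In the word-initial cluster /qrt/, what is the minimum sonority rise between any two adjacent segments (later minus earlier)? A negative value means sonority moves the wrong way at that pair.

/q/ is a stop (sonority 1).
/r/ is a liquid (sonority 4).
/t/ is a stop (sonority 1).
/q/→/r/: change +3.
/r/→/t/: change -3.
Minimum = -3.

-3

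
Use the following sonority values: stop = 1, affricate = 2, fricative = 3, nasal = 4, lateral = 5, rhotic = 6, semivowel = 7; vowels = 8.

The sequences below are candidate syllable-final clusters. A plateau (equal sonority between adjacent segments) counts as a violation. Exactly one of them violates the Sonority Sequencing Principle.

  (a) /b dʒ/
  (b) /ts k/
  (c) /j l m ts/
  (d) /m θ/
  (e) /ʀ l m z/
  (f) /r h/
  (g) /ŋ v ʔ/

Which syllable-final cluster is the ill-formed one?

a

(a) sonority 1-2: ill-formed.
(b) sonority 2-1: well-formed.
(c) sonority 7-5-4-2: well-formed.
(d) sonority 4-3: well-formed.
(e) sonority 6-5-4-3: well-formed.
(f) sonority 6-3: well-formed.
(g) sonority 4-3-1: well-formed.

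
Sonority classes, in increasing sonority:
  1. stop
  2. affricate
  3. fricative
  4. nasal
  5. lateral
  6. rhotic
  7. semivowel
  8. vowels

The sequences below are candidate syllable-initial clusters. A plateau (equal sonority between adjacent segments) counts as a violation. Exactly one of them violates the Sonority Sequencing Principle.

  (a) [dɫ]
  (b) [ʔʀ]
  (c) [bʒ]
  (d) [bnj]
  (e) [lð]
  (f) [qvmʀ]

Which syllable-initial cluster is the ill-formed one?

e

(a) 1-5 → obeys
(b) 1-6 → obeys
(c) 1-3 → obeys
(d) 1-4-7 → obeys
(e) 5-3 → violates
(f) 1-3-4-6 → obeys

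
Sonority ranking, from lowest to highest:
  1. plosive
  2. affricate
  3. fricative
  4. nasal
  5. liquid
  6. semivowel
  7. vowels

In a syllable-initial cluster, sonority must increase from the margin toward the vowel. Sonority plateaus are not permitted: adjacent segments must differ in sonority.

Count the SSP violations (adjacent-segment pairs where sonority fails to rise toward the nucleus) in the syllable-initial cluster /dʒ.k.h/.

/dʒ/: affricate = 2.
/k/: plosive = 1.
/h/: fricative = 3.
/dʒ/→/k/: 2→1 (does not rise) — violation.
/k/→/h/: 1→3 (rises) — ok.

1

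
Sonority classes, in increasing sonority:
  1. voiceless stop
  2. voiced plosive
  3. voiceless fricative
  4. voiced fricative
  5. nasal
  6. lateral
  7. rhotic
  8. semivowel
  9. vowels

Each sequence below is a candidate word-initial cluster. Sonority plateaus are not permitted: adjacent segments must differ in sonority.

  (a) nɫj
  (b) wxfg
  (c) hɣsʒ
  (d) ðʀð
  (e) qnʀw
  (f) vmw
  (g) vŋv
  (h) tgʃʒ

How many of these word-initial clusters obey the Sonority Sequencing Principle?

(a) nɫj: profile 5-6-8 — obeys.
(b) wxfg: profile 8-3-3-2 — violates.
(c) hɣsʒ: profile 3-4-3-4 — violates.
(d) ðʀð: profile 4-7-4 — violates.
(e) qnʀw: profile 1-5-7-8 — obeys.
(f) vmw: profile 4-5-8 — obeys.
(g) vŋv: profile 4-5-4 — violates.
(h) tgʃʒ: profile 1-2-3-4 — obeys.

4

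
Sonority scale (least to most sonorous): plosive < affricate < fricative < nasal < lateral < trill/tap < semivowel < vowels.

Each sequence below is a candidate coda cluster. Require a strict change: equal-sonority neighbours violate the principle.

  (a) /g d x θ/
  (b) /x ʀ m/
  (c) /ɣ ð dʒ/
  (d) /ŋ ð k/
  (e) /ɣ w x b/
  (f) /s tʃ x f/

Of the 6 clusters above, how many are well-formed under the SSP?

(a) sonority 1-1-3-3: ill-formed.
(b) sonority 3-6-4: ill-formed.
(c) sonority 3-3-2: ill-formed.
(d) sonority 4-3-1: well-formed.
(e) sonority 3-7-3-1: ill-formed.
(f) sonority 3-2-3-3: ill-formed.

1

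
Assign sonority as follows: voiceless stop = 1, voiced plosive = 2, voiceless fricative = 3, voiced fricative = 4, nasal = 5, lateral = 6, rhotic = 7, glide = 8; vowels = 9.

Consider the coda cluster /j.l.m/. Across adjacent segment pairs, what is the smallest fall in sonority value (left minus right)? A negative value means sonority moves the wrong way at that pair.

1

/j/: glide = 8.
/l/: lateral = 6.
/m/: nasal = 5.
/j/→/l/: change +2.
/l/→/m/: change +1.
Minimum = 1.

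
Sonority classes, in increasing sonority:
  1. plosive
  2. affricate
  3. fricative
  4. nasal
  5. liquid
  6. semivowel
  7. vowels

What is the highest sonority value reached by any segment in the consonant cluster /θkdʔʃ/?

/θ/ is a fricative (sonority 3).
/k/ is a plosive (sonority 1).
/d/ is a plosive (sonority 1).
/ʔ/ is a plosive (sonority 1).
/ʃ/ is a fricative (sonority 3).
The maximum is 3.

3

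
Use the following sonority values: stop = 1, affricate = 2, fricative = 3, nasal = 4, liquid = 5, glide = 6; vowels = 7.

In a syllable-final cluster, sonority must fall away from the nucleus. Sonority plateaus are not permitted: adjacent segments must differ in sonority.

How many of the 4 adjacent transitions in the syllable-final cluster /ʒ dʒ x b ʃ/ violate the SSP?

2

/ʒ/ — fricative, sonority 3.
/dʒ/ — affricate, sonority 2.
/x/ — fricative, sonority 3.
/b/ — stop, sonority 1.
/ʃ/ — fricative, sonority 3.
/ʒ/→/dʒ/: 3→2 (falls) — ok.
/dʒ/→/x/: 2→3 (does not fall) — violation.
/x/→/b/: 3→1 (falls) — ok.
/b/→/ʃ/: 1→3 (does not fall) — violation.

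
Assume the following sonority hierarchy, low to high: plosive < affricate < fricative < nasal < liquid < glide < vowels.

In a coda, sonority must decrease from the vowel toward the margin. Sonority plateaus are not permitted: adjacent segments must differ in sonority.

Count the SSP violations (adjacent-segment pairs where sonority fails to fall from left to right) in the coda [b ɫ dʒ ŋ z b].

2

/b/ is a plosive (sonority 1).
/ɫ/ is a liquid (sonority 5).
/dʒ/ is an affricate (sonority 2).
/ŋ/ is a nasal (sonority 4).
/z/ is a fricative (sonority 3).
/b/ is a plosive (sonority 1).
/b/→/ɫ/: 1→5 (does not fall) — violation.
/ɫ/→/dʒ/: 5→2 (falls) — ok.
/dʒ/→/ŋ/: 2→4 (does not fall) — violation.
/ŋ/→/z/: 4→3 (falls) — ok.
/z/→/b/: 3→1 (falls) — ok.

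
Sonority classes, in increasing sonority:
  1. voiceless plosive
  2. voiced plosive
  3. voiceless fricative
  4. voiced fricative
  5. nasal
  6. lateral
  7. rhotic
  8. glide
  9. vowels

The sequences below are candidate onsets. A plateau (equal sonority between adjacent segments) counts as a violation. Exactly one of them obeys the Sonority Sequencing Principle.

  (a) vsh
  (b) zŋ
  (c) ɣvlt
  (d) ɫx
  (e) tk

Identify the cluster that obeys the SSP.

(a) vsh: profile 4-3-3 — violates.
(b) zŋ: profile 4-5 — obeys.
(c) ɣvlt: profile 4-4-6-1 — violates.
(d) ɫx: profile 6-3 — violates.
(e) tk: profile 1-1 — violates.

b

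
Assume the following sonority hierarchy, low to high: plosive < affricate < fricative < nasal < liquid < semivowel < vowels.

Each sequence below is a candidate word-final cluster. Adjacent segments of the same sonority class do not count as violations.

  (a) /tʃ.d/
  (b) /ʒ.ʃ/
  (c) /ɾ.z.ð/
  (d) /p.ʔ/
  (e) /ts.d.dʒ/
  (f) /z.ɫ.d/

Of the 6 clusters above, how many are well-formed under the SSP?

(a) /tʃ.d/: profile 2-1 — obeys.
(b) /ʒ.ʃ/: profile 3-3 — obeys.
(c) /ɾ.z.ð/: profile 5-3-3 — obeys.
(d) /p.ʔ/: profile 1-1 — obeys.
(e) /ts.d.dʒ/: profile 2-1-2 — violates.
(f) /z.ɫ.d/: profile 3-5-1 — violates.

4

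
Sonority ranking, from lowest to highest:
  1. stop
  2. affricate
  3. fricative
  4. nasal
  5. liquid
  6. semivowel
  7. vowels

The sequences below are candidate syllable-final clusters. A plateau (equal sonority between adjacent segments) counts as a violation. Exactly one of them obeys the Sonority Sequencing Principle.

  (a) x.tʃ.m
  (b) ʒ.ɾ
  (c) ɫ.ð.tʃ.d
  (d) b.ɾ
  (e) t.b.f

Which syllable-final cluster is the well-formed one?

c

(a) sonority 3-2-4: ill-formed.
(b) sonority 3-5: ill-formed.
(c) sonority 5-3-2-1: well-formed.
(d) sonority 1-5: ill-formed.
(e) sonority 1-1-3: ill-formed.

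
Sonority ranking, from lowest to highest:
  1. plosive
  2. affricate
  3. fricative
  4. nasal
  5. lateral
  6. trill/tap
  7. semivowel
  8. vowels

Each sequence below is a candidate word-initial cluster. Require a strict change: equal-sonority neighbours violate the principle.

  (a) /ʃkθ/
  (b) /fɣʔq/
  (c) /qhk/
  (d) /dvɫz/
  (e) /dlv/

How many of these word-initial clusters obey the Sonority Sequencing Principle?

0

(a) sonority 3-1-3: ill-formed.
(b) sonority 3-3-1-1: ill-formed.
(c) sonority 1-3-1: ill-formed.
(d) sonority 1-3-5-3: ill-formed.
(e) sonority 1-5-3: ill-formed.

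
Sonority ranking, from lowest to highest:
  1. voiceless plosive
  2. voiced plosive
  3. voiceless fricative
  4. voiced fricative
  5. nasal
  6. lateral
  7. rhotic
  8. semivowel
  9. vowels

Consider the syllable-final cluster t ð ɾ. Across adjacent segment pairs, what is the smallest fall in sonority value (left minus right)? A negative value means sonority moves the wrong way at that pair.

/t/: voiceless plosive = 1.
/ð/: voiced fricative = 4.
/ɾ/: rhotic = 7.
/t/→/ð/: change -3.
/ð/→/ɾ/: change -3.
Minimum = -3.

-3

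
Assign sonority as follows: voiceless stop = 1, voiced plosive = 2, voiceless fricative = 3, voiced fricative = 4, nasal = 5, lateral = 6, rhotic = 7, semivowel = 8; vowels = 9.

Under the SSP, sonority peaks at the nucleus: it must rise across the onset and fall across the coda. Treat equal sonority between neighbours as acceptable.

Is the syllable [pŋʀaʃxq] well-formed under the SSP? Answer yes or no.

Onset: /p/ is a voiceless stop (sonority 1), /ŋ/ is a nasal (sonority 5), /ʀ/ is a rhotic (sonority 7); then the nucleus /a/ (sonority 9).
Onset profile 1-5-7-9 — rises to the nucleus.
Coda: /ʃ/ is a voiceless fricative (sonority 3), /x/ is a voiceless fricative (sonority 3), /q/ is a voiceless stop (sonority 1).
Coda profile 9-3-3-1 — falls from the nucleus.

yes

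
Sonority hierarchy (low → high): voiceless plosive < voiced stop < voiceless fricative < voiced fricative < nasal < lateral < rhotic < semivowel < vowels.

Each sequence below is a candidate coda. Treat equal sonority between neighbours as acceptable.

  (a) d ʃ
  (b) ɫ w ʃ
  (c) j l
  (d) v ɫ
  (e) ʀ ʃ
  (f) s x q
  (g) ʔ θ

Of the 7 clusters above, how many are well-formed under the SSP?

3

(a) d ʃ: profile 2-3 — violates.
(b) ɫ w ʃ: profile 6-8-3 — violates.
(c) j l: profile 8-6 — obeys.
(d) v ɫ: profile 4-6 — violates.
(e) ʀ ʃ: profile 7-3 — obeys.
(f) s x q: profile 3-3-1 — obeys.
(g) ʔ θ: profile 1-3 — violates.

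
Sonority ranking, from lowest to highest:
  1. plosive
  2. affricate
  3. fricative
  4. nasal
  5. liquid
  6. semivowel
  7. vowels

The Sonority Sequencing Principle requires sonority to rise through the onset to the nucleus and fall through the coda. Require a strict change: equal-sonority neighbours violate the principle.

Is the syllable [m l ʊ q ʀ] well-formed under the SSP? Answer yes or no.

Onset: /m/ is a nasal (sonority 4), /l/ is a liquid (sonority 5); then the nucleus /ʊ/ (sonority 7).
Onset profile 4-5-7 — rises to the nucleus.
Coda: /q/ is a plosive (sonority 1), /ʀ/ is a liquid (sonority 5).
Coda profile 7-1-5 — does not strictly fall throughout.

no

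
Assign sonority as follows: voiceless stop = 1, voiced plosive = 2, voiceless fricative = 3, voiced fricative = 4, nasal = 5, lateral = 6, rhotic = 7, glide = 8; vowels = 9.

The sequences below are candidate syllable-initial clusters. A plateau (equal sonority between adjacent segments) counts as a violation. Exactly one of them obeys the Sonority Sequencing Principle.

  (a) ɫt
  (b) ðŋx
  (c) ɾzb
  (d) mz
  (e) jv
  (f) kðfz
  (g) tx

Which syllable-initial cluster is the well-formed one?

g

(a) ɫt: profile 6-1 — violates.
(b) ðŋx: profile 4-5-3 — violates.
(c) ɾzb: profile 7-4-2 — violates.
(d) mz: profile 5-4 — violates.
(e) jv: profile 8-4 — violates.
(f) kðfz: profile 1-4-3-4 — violates.
(g) tx: profile 1-3 — obeys.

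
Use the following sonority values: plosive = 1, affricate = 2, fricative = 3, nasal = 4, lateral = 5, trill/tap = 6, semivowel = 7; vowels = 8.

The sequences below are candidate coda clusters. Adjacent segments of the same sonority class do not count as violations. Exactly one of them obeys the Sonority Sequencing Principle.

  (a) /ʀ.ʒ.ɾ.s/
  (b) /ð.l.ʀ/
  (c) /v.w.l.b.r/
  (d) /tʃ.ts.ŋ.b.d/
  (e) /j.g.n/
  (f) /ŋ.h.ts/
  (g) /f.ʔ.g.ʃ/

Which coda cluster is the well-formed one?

(a) 6-3-6-3 → violates
(b) 3-5-6 → violates
(c) 3-7-5-1-6 → violates
(d) 2-2-4-1-1 → violates
(e) 7-1-4 → violates
(f) 4-3-2 → obeys
(g) 3-1-1-3 → violates

f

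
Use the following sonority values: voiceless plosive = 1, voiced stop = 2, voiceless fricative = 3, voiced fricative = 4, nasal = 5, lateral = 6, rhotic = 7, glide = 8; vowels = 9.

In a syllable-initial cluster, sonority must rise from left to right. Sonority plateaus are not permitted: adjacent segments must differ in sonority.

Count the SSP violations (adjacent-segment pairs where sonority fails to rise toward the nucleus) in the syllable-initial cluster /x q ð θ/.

2

/x/ is a voiceless fricative (sonority 3).
/q/ is a voiceless plosive (sonority 1).
/ð/ is a voiced fricative (sonority 4).
/θ/ is a voiceless fricative (sonority 3).
/x/→/q/: 3→1 (does not rise) — violation.
/q/→/ð/: 1→4 (rises) — ok.
/ð/→/θ/: 4→3 (does not rise) — violation.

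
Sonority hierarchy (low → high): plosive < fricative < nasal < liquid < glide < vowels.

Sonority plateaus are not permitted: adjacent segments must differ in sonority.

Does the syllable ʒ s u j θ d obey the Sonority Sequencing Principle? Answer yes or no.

Onset: /ʒ/ is a fricative (sonority 2), /s/ is a fricative (sonority 2); then the nucleus /u/ (sonority 6).
Onset profile 2-2-6 — does not strictly rise throughout.
Coda: /j/ is a glide (sonority 5), /θ/ is a fricative (sonority 2), /d/ is a plosive (sonority 1).
Coda profile 6-5-2-1 — falls from the nucleus.

no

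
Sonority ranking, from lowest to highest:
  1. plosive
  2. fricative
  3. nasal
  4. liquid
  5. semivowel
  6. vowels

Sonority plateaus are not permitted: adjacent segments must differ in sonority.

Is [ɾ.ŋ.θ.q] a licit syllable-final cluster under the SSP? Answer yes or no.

yes

/ɾ/ is a liquid (sonority 4).
/ŋ/ is a nasal (sonority 3).
/θ/ is a fricative (sonority 2).
/q/ is a plosive (sonority 1).
The profile 4-3-2-1 strictly falls, so the syllable-final cluster satisfies the SSP.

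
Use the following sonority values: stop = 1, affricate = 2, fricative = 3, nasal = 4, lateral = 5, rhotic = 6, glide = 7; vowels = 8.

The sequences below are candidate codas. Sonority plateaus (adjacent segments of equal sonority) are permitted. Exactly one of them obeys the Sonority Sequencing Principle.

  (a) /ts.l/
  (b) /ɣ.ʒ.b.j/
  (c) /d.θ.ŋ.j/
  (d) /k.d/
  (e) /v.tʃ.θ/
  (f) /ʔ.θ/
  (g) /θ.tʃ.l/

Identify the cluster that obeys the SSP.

(a) /ts.l/: profile 2-5 — violates.
(b) /ɣ.ʒ.b.j/: profile 3-3-1-7 — violates.
(c) /d.θ.ŋ.j/: profile 1-3-4-7 — violates.
(d) /k.d/: profile 1-1 — obeys.
(e) /v.tʃ.θ/: profile 3-2-3 — violates.
(f) /ʔ.θ/: profile 1-3 — violates.
(g) /θ.tʃ.l/: profile 3-2-5 — violates.

d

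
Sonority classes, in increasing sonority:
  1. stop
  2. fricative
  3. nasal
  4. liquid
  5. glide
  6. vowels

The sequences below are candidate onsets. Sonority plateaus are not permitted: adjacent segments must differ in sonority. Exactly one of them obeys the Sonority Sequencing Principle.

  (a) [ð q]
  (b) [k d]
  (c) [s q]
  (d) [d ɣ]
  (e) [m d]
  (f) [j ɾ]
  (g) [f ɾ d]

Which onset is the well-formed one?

d

(a) 2-1 → violates
(b) 1-1 → violates
(c) 2-1 → violates
(d) 1-2 → obeys
(e) 3-1 → violates
(f) 5-4 → violates
(g) 2-4-1 → violates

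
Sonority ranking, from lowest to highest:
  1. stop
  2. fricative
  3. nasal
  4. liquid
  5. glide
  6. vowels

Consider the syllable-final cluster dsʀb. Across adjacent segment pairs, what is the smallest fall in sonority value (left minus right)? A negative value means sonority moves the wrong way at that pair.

-2

/d/ is a stop (sonority 1).
/s/ is a fricative (sonority 2).
/ʀ/ is a liquid (sonority 4).
/b/ is a stop (sonority 1).
/d/→/s/: change -1.
/s/→/ʀ/: change -2.
/ʀ/→/b/: change +3.
Minimum = -2.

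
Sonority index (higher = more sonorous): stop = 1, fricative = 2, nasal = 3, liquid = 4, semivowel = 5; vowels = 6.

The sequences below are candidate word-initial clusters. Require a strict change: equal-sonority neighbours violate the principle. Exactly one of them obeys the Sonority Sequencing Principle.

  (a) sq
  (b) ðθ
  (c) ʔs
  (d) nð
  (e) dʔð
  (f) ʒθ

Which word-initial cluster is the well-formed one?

c

(a) sonority 2-1: ill-formed.
(b) sonority 2-2: ill-formed.
(c) sonority 1-2: well-formed.
(d) sonority 3-2: ill-formed.
(e) sonority 1-1-2: ill-formed.
(f) sonority 2-2: ill-formed.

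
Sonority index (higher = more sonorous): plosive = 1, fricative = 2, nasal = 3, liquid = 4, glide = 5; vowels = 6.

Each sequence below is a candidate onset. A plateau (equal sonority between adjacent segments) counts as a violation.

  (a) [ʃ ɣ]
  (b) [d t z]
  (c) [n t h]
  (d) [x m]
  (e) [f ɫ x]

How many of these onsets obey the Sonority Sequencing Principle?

1

(a) sonority 2-2: ill-formed.
(b) sonority 1-1-2: ill-formed.
(c) sonority 3-1-2: ill-formed.
(d) sonority 2-3: well-formed.
(e) sonority 2-4-2: ill-formed.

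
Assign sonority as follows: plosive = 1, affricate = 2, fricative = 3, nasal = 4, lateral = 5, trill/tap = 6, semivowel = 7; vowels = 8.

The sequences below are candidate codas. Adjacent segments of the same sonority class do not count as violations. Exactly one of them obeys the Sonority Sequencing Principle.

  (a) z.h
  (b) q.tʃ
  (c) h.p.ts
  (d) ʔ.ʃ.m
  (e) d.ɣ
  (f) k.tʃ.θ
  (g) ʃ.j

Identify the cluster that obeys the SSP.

(a) z.h: profile 3-3 — obeys.
(b) q.tʃ: profile 1-2 — violates.
(c) h.p.ts: profile 3-1-2 — violates.
(d) ʔ.ʃ.m: profile 1-3-4 — violates.
(e) d.ɣ: profile 1-3 — violates.
(f) k.tʃ.θ: profile 1-2-3 — violates.
(g) ʃ.j: profile 3-7 — violates.

a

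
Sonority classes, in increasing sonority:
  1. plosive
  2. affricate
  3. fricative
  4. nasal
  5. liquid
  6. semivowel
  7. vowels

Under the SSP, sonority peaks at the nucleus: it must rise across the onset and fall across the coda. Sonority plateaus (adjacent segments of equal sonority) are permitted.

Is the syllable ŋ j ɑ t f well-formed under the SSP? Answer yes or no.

no

Onset: /ŋ/ is a nasal (sonority 4), /j/ is a semivowel (sonority 6); then the nucleus /ɑ/ (sonority 7).
Onset profile 4-6-7 — rises to the nucleus.
Coda: /t/ is a plosive (sonority 1), /f/ is a fricative (sonority 3).
Coda profile 7-1-3 — does not fall throughout.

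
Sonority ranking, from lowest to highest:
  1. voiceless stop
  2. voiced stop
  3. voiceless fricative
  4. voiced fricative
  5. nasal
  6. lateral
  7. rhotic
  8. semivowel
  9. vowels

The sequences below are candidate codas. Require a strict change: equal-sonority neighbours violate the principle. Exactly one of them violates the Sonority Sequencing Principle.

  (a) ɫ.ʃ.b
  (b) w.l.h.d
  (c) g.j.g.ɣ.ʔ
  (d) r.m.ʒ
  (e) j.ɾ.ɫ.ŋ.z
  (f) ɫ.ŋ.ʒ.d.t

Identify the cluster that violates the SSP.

c

(a) ɫ.ʃ.b: profile 6-3-2 — obeys.
(b) w.l.h.d: profile 8-6-3-2 — obeys.
(c) g.j.g.ɣ.ʔ: profile 2-8-2-4-1 — violates.
(d) r.m.ʒ: profile 7-5-4 — obeys.
(e) j.ɾ.ɫ.ŋ.z: profile 8-7-6-5-4 — obeys.
(f) ɫ.ŋ.ʒ.d.t: profile 6-5-4-2-1 — obeys.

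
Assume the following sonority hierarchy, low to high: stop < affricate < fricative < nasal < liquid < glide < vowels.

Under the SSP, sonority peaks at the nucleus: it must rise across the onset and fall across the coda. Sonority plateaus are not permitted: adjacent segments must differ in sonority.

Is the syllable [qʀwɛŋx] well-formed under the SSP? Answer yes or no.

yes

Onset: /q/ is a stop (sonority 1), /ʀ/ is a liquid (sonority 5), /w/ is a glide (sonority 6); then the nucleus /ɛ/ (sonority 7).
Onset profile 1-5-6-7 — rises to the nucleus.
Coda: /ŋ/ is a nasal (sonority 4), /x/ is a fricative (sonority 3).
Coda profile 7-4-3 — falls from the nucleus.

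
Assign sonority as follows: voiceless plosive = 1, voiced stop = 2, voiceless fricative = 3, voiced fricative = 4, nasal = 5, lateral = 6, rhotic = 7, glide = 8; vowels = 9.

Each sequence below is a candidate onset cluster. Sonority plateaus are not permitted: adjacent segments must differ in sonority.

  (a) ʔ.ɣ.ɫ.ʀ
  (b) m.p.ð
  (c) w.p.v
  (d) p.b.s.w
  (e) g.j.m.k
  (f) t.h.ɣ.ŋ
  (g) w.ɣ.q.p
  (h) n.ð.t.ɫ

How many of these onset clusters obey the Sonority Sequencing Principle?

3

(a) 1-4-6-7 → obeys
(b) 5-1-4 → violates
(c) 8-1-4 → violates
(d) 1-2-3-8 → obeys
(e) 2-8-5-1 → violates
(f) 1-3-4-5 → obeys
(g) 8-4-1-1 → violates
(h) 5-4-1-6 → violates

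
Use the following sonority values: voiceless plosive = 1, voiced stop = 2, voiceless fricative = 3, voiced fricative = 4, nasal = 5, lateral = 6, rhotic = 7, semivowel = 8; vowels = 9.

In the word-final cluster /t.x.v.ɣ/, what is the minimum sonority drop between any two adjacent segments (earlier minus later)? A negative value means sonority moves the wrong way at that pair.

-2

/t/: voiceless plosive = 1.
/x/: voiceless fricative = 3.
/v/: voiced fricative = 4.
/ɣ/: voiced fricative = 4.
/t/→/x/: change -2.
/x/→/v/: change -1.
/v/→/ɣ/: change +0.
Minimum = -2.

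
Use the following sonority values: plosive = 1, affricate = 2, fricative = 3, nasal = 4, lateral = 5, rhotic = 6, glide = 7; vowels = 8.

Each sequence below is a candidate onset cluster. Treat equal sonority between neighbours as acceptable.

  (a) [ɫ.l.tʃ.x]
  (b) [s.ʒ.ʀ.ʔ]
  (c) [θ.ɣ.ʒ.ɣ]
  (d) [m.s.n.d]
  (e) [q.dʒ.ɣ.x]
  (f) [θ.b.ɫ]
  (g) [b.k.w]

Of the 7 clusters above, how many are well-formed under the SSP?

(a) 5-5-2-3 → violates
(b) 3-3-6-1 → violates
(c) 3-3-3-3 → obeys
(d) 4-3-4-1 → violates
(e) 1-2-3-3 → obeys
(f) 3-1-5 → violates
(g) 1-1-7 → obeys

3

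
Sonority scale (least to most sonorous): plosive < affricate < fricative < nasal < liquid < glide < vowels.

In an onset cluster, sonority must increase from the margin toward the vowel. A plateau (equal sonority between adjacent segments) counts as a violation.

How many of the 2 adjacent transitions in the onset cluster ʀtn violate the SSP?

1

/ʀ/ is a liquid (sonority 5).
/t/ is a plosive (sonority 1).
/n/ is a nasal (sonority 4).
/ʀ/→/t/: 5→1 (does not rise) — violation.
/t/→/n/: 1→4 (rises) — ok.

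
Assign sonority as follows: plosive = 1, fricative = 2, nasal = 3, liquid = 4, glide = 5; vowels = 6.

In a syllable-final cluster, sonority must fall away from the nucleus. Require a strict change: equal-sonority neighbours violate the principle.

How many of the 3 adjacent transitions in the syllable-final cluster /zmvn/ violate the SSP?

2

/z/ — fricative, sonority 2.
/m/ — nasal, sonority 3.
/v/ — fricative, sonority 2.
/n/ — nasal, sonority 3.
/z/→/m/: 2→3 (does not fall) — violation.
/m/→/v/: 3→2 (falls) — ok.
/v/→/n/: 2→3 (does not fall) — violation.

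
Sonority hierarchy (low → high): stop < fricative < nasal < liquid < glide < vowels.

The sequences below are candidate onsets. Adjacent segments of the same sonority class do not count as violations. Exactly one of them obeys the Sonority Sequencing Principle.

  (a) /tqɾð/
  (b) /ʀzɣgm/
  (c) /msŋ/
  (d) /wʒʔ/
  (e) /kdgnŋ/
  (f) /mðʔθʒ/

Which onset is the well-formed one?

(a) /tqɾð/: profile 1-1-4-2 — violates.
(b) /ʀzɣgm/: profile 4-2-2-1-3 — violates.
(c) /msŋ/: profile 3-2-3 — violates.
(d) /wʒʔ/: profile 5-2-1 — violates.
(e) /kdgnŋ/: profile 1-1-1-3-3 — obeys.
(f) /mðʔθʒ/: profile 3-2-1-2-2 — violates.

e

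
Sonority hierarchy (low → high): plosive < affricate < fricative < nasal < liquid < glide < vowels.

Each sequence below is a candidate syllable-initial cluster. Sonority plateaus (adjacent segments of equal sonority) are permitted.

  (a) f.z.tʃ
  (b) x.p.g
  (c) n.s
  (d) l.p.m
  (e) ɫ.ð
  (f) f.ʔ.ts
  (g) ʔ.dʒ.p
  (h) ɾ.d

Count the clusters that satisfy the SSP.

0

(a) f.z.tʃ: profile 3-3-2 — violates.
(b) x.p.g: profile 3-1-1 — violates.
(c) n.s: profile 4-3 — violates.
(d) l.p.m: profile 5-1-4 — violates.
(e) ɫ.ð: profile 5-3 — violates.
(f) f.ʔ.ts: profile 3-1-2 — violates.
(g) ʔ.dʒ.p: profile 1-2-1 — violates.
(h) ɾ.d: profile 5-1 — violates.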